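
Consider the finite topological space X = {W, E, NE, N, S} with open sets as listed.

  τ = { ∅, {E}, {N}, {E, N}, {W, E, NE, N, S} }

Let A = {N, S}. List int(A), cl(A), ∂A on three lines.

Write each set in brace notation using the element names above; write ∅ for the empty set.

int(A) = {N}
cl(A)  = {W, NE, N, S}
∂A     = {W, NE, S}

interior: largest open inside A is {N} (from ∅, {N})
cl via duality: int({W, E, NE}) = {E}, so X∖{E} = {W, NE, N, S}
cl∖int = {W, NE, S}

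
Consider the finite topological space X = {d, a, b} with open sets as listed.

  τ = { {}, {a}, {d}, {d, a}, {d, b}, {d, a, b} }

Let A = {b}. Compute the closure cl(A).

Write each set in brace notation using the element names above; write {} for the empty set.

complement {d, a}; its interior {d, a}; cl(A) = X∖{d, a} = {b}

{b}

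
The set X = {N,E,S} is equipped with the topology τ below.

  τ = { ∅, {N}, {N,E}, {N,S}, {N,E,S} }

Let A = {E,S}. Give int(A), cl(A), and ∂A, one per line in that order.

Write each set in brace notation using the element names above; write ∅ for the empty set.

int(A) = ∅
cl(A)  = {E,S}
∂A     = {E,S}

opens ⊆ A: ∅; union → int = ∅
complement {N}; its interior {N}; cl(A) = X∖{N} = {E,S}
boundary = {E,S} ∖ ∅ = {E,S}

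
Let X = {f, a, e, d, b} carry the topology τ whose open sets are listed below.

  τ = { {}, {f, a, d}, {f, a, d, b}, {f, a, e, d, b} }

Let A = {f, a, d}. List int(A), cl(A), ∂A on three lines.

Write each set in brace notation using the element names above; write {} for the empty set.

int(A) = {f, a, d}
cl(A)  = {f, a, e, d, b}
∂A     = {e, b}

interior: largest open inside A is {f, a, d} (from {}, {f, a, d})
cl via duality: int({e, b}) = {}, so X∖{} = {f, a, e, d, b}
cl∖int = {e, b}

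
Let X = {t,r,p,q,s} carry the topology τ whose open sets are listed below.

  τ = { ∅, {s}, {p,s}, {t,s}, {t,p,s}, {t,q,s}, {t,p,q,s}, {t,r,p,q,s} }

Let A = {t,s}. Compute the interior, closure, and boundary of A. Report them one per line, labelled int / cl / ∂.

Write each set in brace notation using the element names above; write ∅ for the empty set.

int(A) = {t,s}
cl(A)  = {t,r,p,q,s}
∂A     = {r,p,q}

interior: largest open inside A is {t,s} (from ∅, {s}, {t,s})
cl via duality: int({r,p,q}) = ∅, so X∖∅ = {t,r,p,q,s}
cl∖int = {r,p,q}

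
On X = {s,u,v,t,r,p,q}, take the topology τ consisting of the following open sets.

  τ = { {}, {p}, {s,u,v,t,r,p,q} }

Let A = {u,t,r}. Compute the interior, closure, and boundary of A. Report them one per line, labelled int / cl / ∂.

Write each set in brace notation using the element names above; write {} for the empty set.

int(A) = {}
cl(A)  = {s,u,v,t,r,q}
∂A     = {s,u,v,t,r,q}

interior: largest open inside A is {} (from {})
cl via duality: int({s,v,p,q}) = {p}, so X∖{p} = {s,u,v,t,r,q}
cl∖int = {s,u,v,t,r,q}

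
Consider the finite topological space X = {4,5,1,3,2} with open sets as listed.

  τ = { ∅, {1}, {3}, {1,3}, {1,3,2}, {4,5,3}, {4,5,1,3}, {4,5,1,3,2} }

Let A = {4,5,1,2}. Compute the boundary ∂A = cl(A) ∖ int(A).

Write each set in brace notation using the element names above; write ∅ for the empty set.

opens ⊆ A: ∅, {1}; union → int = {1}
complement {3}; its interior {3}; cl(A) = X∖{3} = {4,5,1,2}
boundary = {4,5,1,2} ∖ {1} = {4,5,2}

{4,5,2}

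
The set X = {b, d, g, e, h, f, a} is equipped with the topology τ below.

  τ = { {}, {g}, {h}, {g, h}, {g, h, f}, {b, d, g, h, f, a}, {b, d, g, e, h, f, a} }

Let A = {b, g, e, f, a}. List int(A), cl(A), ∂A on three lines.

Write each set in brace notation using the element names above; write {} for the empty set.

interior: largest open inside A is {g} (from {}, {g})
cl via duality: int({d, h}) = {h}, so X∖{h} = {b, d, g, e, f, a}
cl∖int = {b, d, e, f, a}

int(A) = {g}
cl(A)  = {b, d, g, e, f, a}
∂A     = {b, d, e, f, a}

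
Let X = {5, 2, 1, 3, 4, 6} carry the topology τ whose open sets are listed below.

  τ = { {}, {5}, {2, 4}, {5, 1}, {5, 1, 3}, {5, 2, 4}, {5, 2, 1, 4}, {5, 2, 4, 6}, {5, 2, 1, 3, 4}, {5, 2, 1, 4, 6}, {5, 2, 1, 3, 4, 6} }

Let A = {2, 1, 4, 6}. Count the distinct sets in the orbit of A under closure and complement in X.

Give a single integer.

8

cl via duality: int({5, 3}) = {5}, so X∖{5} = {2, 1, 3, 4, 6}
Write k for closure, c for complement:
  1. A     = {2, 1, 4, 6}
  2. kA    = {2, 1, 3, 4, 6}
  3. cA    = {5, 3}
  4. ckA   = {5}
  5. kcA   = {5, 1, 3, 6}
  6. ckcA  = {2, 4}
  7. kckcA = {2, 4, 6}
  8. ckckcA = {5, 1, 3}
applying k or c yields no new set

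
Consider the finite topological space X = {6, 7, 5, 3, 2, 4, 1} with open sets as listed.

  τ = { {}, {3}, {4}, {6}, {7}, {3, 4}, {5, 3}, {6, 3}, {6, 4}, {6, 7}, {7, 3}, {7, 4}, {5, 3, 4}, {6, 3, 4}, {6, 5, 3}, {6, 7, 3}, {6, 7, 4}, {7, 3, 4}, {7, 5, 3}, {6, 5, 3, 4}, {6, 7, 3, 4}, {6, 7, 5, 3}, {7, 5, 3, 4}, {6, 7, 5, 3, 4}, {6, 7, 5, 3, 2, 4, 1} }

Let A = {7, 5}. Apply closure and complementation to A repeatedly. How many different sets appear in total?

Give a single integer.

8

X∖A={6, 3, 2, 4, 1}, int(X∖A)={6, 3, 4}, hence cl(A)={7, 5, 2, 1}
Orbit (k=closure, c=complement):
  1. A     = {7, 5}
  2. kA    = {7, 5, 2, 1}
  3. cA    = {6, 3, 2, 4, 1}
  4. ckA   = {6, 3, 4}
  5. kcA   = {6, 5, 3, 2, 4, 1}
  6. ckcA  = {7}
  7. kckcA = {7, 2, 1}
  8. ckckcA = {6, 5, 3, 4}
(closed under both — stop)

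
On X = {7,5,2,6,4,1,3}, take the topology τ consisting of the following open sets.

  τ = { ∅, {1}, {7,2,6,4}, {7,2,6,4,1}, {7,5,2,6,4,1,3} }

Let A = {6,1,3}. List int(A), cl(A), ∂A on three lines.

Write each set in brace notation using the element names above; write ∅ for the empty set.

int(A) = {1}
cl(A)  = {7,5,2,6,4,1,3}
∂A     = {7,5,2,6,4,3}

U open, U⊆A: ∅, {1}. int(A) = ⋃ = {1}
X∖A={7,5,2,4}, int(X∖A)=∅, hence cl(A)={7,5,2,6,4,1,3}
∂A: remove int from cl → {7,5,2,6,4,3}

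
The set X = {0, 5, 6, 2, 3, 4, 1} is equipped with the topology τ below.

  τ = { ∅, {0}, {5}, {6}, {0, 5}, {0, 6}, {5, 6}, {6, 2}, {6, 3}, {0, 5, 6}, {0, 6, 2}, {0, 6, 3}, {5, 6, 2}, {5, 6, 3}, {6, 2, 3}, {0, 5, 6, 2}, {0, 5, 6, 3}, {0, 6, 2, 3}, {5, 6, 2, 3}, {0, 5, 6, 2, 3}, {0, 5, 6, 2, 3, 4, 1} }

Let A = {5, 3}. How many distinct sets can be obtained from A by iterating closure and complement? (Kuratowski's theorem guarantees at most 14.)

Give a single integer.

cl via duality: int({0, 6, 2, 4, 1}) = {0, 6, 2}, so X∖{0, 6, 2} = {5, 3, 4, 1}
Write k for closure, c for complement:
  1. A     = {5, 3}
  2. kA    = {5, 3, 4, 1}
  3. cA    = {0, 6, 2, 4, 1}
  4. ckA   = {0, 6, 2}
  5. kcA   = {0, 6, 2, 3, 4, 1}
  6. ckcA  = {5}
  7. kckcA = {5, 4, 1}
  8. ckckcA = {0, 6, 2, 3}
applying k or c yields no new set

8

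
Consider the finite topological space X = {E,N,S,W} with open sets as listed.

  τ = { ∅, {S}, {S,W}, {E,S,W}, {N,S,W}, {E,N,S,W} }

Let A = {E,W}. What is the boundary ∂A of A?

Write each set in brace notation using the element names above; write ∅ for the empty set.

{E,N,W}

U open, U⊆A: ∅. int(A) = ⋃ = ∅
X∖A={N,S}, int(X∖A)={S}, hence cl(A)={E,N,W}
∂A: remove int from cl → {E,N,W}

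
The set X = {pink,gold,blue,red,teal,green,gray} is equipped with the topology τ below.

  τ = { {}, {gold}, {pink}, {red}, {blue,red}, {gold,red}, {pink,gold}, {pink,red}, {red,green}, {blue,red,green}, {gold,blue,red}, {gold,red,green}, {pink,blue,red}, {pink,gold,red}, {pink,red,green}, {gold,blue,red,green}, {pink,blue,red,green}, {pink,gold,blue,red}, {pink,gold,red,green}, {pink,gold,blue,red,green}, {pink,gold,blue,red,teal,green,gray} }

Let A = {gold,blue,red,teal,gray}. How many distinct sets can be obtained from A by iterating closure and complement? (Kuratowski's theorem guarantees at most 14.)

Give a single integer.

8

closure: X∖int(X∖A) = X∖{pink} = {gold,blue,red,teal,green,gray}
Let k=closure and c=complement:
  1. A     = {gold,blue,red,teal,gray}
  2. kA    = {gold,blue,red,teal,green,gray}
  3. cA    = {pink,green}
  4. ckA   = {pink}
  5. kcA   = {pink,teal,green,gray}
  6. kckA  = {pink,teal,gray}
  7. ckcA  = {gold,blue,red}
  8. ckckA = {gold,blue,red,green}
— saturated at 8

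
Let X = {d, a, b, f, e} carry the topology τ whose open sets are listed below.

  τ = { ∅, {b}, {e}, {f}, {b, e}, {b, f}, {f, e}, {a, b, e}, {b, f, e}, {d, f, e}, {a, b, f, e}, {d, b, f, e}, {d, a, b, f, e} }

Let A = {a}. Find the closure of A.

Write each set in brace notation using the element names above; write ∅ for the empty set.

cl via duality: int({d, b, f, e}) = {d, b, f, e}, so X∖{d, b, f, e} = {a}

{a}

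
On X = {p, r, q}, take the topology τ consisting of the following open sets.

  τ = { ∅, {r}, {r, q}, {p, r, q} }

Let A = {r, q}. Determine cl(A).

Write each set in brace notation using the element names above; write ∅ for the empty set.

{p, r, q}

complement {p}; its interior ∅; cl(A) = X∖∅ = {p, r, q}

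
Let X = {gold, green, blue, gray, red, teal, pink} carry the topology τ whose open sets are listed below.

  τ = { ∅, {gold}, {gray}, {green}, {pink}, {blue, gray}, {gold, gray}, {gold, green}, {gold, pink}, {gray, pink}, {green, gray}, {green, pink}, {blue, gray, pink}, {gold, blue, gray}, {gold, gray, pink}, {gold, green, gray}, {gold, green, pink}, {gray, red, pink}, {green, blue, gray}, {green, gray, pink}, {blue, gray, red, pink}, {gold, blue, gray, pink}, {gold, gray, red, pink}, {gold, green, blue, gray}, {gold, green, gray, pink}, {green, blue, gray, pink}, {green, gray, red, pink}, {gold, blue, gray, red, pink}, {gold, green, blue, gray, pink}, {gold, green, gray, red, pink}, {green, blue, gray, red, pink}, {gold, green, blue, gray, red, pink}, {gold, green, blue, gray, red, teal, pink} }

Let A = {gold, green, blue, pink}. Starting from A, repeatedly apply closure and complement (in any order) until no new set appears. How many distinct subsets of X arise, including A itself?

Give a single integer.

8

X∖A={gray, red, teal}, int(X∖A)={gray}, hence cl(A)={gold, green, blue, red, teal, pink}
Orbit (k=closure, c=complement):
  1. A     = {gold, green, blue, pink}
  2. kA    = {gold, green, blue, red, teal, pink}
  3. cA    = {gray, red, teal}
  4. ckA   = {gray}
  5. kcA   = {blue, gray, red, teal}
  6. ckcA  = {gold, green, pink}
  7. kckcA = {gold, green, red, teal, pink}
  8. ckckcA = {blue, gray}
(closed under both — stop)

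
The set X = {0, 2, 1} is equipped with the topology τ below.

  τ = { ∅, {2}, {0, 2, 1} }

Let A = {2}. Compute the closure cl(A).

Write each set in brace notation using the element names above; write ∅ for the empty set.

complement {0, 1}; its interior ∅; cl(A) = X∖∅ = {0, 2, 1}

{0, 2, 1}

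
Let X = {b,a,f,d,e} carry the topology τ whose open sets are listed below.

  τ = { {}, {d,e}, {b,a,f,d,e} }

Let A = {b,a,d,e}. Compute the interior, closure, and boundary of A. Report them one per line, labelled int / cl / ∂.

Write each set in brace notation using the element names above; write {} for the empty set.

open subsets of A: {}, {d,e}; so int(A) = {d,e}
closure: X∖int(X∖A) = X∖{} = {b,a,f,d,e}
∂A = {b,a,f,d,e} minus {d,e} = {b,a,f}

int(A) = {d,e}
cl(A)  = {b,a,f,d,e}
∂A     = {b,a,f}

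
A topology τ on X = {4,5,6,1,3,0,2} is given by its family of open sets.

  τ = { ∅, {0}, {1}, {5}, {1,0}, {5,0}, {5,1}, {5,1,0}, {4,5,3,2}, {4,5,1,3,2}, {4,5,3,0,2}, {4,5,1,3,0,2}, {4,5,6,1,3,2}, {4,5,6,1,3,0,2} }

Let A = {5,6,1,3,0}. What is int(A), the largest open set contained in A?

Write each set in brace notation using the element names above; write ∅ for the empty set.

interior: largest open inside A is {5,1,0} (from ∅, {0}, {5}, {1}, {5,0}, {5,1}, {1,0}, {5,1,0})

{5,1,0}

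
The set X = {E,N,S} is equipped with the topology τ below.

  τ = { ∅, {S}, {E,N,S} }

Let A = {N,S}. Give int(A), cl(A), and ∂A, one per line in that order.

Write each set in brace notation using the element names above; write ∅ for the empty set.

U open, U⊆A: ∅, {S}. int(A) = ⋃ = {S}
X∖A={E}, int(X∖A)=∅, hence cl(A)={E,N,S}
∂A: remove int from cl → {E,N}

int(A) = {S}
cl(A)  = {E,N,S}
∂A     = {E,N}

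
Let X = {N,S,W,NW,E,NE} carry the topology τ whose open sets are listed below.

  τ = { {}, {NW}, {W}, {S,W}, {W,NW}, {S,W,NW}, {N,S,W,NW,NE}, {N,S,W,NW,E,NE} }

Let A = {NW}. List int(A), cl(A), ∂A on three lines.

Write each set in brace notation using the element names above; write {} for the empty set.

int(A) = {NW}
cl(A)  = {N,NW,E,NE}
∂A     = {N,E,NE}

interior: largest open inside A is {NW} (from {}, {NW})
cl via duality: int({N,S,W,E,NE}) = {S,W}, so X∖{S,W} = {N,NW,E,NE}
cl∖int = {N,E,NE}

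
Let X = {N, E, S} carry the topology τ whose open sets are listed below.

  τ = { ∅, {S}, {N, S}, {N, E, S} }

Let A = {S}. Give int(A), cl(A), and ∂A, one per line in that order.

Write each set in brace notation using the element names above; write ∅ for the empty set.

open subsets of A: ∅, {S}; so int(A) = {S}
closure: X∖int(X∖A) = X∖∅ = {N, E, S}
∂A = {N, E, S} minus {S} = {N, E}

int(A) = {S}
cl(A)  = {N, E, S}
∂A     = {N, E}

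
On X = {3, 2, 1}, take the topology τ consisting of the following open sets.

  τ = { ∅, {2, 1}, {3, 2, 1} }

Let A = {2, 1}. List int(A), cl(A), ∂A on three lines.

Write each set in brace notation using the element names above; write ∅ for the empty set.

int(A) = {2, 1}
cl(A)  = {3, 2, 1}
∂A     = {3}

interior: largest open inside A is {2, 1} (from ∅, {2, 1})
cl via duality: int({3}) = ∅, so X∖∅ = {3, 2, 1}
cl∖int = {3}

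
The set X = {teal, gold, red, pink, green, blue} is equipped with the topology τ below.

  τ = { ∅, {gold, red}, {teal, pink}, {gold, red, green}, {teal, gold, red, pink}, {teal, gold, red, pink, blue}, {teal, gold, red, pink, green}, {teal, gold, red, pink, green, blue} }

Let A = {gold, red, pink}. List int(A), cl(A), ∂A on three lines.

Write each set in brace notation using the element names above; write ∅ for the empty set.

interior: largest open inside A is {gold, red} (from ∅, {gold, red})
cl via duality: int({teal, green, blue}) = ∅, so X∖∅ = {teal, gold, red, pink, green, blue}
cl∖int = {teal, pink, green, blue}

int(A) = {gold, red}
cl(A)  = {teal, gold, red, pink, green, blue}
∂A     = {teal, pink, green, blue}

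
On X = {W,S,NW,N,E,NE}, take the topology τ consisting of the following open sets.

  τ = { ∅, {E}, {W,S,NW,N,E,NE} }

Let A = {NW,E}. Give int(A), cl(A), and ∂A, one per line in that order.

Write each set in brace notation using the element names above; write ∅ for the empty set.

interior: largest open inside A is {E} (from ∅, {E})
cl via duality: int({W,S,N,NE}) = ∅, so X∖∅ = {W,S,NW,N,E,NE}
cl∖int = {W,S,NW,N,NE}

int(A) = {E}
cl(A)  = {W,S,NW,N,E,NE}
∂A     = {W,S,NW,N,NE}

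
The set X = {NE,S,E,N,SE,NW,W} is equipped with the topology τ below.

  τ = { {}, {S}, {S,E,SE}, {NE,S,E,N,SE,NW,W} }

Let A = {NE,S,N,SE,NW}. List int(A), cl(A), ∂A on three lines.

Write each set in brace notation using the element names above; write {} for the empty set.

int(A) = {S}
cl(A)  = {NE,S,E,N,SE,NW,W}
∂A     = {NE,E,N,SE,NW,W}

U open, U⊆A: {}, {S}. int(A) = ⋃ = {S}
X∖A={E,W}, int(X∖A)={}, hence cl(A)={NE,S,E,N,SE,NW,W}
∂A: remove int from cl → {NE,E,N,SE,NW,W}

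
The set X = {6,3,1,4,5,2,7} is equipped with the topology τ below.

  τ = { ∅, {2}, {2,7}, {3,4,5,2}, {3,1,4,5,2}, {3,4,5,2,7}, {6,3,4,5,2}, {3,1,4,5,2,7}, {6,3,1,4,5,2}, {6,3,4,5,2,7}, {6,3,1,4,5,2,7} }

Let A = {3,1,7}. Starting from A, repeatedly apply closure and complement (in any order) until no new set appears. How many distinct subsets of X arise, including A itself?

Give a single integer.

6

complement {6,4,5,2}; its interior {2}; cl(A) = X∖{2} = {6,3,1,4,5,7}
With k = closure, c = complement:
  1. A     = {3,1,7}
  2. kA    = {6,3,1,4,5,7}
  3. cA    = {6,4,5,2}
  4. ckA   = {2}
  5. kcA   = {6,3,1,4,5,2,7}
  6. ckcA  = ∅
k, c of each give nothing new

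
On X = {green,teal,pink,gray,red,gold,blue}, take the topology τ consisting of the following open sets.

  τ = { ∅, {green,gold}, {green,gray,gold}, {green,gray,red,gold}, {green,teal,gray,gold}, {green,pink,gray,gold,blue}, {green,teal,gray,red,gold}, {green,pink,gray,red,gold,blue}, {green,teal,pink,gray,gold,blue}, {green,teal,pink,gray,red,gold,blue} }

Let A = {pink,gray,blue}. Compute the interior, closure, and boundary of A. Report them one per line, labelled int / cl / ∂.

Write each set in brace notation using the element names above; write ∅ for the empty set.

open subsets of A: ∅; so int(A) = ∅
closure: X∖int(X∖A) = X∖{green,gold} = {teal,pink,gray,red,blue}
∂A = {teal,pink,gray,red,blue} minus ∅ = {teal,pink,gray,red,blue}

int(A) = ∅
cl(A)  = {teal,pink,gray,red,blue}
∂A     = {teal,pink,gray,red,blue}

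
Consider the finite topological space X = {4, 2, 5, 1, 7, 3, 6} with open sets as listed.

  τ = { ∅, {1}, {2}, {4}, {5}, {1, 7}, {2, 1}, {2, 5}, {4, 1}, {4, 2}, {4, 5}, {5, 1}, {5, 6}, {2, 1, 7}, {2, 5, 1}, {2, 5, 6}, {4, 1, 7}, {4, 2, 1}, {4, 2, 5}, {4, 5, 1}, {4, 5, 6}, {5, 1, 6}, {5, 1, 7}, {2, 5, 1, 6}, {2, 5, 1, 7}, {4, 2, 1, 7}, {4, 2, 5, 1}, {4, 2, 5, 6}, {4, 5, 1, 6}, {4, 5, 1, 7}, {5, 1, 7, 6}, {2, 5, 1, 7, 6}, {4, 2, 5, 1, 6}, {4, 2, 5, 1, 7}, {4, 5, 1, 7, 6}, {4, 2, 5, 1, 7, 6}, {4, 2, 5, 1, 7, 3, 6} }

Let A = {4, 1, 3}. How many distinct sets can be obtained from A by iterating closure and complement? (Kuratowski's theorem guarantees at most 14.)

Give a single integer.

8

complement {2, 5, 7, 6}; its interior {2, 5, 6}; cl(A) = X∖{2, 5, 6} = {4, 1, 7, 3}
With k = closure, c = complement:
  1. A     = {4, 1, 3}
  2. kA    = {4, 1, 7, 3}
  3. cA    = {2, 5, 7, 6}
  4. ckA   = {2, 5, 6}
  5. kcA   = {2, 5, 7, 3, 6}
  6. kckA  = {2, 5, 3, 6}
  7. ckcA  = {4, 1}
  8. ckckA = {4, 1, 7}
k, c of each give nothing new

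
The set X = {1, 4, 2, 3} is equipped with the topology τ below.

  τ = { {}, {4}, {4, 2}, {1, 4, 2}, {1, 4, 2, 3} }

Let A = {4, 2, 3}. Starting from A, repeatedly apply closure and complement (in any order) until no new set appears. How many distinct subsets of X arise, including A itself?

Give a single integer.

6

closure: X∖int(X∖A) = X∖{} = {1, 4, 2, 3}
Let k=closure and c=complement:
  1. A     = {4, 2, 3}
  2. kA    = {1, 4, 2, 3}
  3. cA    = {1}
  4. ckA   = {}
  5. kcA   = {1, 3}
  6. ckcA  = {4, 2}
— saturated at 6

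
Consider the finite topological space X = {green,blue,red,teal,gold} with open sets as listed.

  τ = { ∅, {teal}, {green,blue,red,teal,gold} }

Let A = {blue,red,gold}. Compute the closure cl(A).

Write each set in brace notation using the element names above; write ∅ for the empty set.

complement {green,teal}; its interior {teal}; cl(A) = X∖{teal} = {green,blue,red,gold}

{green,blue,red,gold}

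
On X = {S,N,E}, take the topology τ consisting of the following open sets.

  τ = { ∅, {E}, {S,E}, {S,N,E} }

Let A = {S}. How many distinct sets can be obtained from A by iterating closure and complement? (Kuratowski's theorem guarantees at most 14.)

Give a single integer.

6

cl via duality: int({N,E}) = {E}, so X∖{E} = {S,N}
Write k for closure, c for complement:
  1. A     = {S}
  2. kA    = {S,N}
  3. cA    = {N,E}
  4. ckA   = {E}
  5. kcA   = {S,N,E}
  6. ckcA  = ∅
applying k or c yields no new set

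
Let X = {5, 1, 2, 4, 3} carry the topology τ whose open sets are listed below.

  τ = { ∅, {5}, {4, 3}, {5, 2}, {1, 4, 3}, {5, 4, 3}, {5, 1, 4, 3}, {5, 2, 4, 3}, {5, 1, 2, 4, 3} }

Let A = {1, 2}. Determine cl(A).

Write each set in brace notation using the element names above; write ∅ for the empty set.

{1, 2}

X∖A={5, 4, 3}, int(X∖A)={5, 4, 3}, hence cl(A)={1, 2}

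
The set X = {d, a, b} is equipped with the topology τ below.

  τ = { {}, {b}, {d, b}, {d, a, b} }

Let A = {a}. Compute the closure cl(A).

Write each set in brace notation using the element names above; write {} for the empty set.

complement {d, b}; its interior {d, b}; cl(A) = X∖{d, b} = {a}

{a}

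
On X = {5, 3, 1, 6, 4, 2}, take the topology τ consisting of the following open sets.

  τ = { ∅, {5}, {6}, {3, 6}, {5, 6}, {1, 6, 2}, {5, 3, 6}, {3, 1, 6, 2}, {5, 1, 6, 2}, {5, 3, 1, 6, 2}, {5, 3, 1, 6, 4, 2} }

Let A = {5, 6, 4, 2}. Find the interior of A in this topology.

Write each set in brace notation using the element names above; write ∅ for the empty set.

{5, 6}

opens ⊆ A: ∅, {6}, {5}, {5, 6}; union → int = {5, 6}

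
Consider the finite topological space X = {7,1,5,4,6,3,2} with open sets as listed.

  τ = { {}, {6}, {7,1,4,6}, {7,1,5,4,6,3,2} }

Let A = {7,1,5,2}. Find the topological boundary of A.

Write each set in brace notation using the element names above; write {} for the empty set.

{7,1,5,4,3,2}

opens ⊆ A: {}; union → int = {}
complement {4,6,3}; its interior {6}; cl(A) = X∖{6} = {7,1,5,4,3,2}
boundary = {7,1,5,4,3,2} ∖ {} = {7,1,5,4,3,2}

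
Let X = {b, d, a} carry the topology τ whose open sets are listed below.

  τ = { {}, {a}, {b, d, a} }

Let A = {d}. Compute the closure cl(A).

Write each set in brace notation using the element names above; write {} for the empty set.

complement {b, a}; its interior {a}; cl(A) = X∖{a} = {b, d}

{b, d}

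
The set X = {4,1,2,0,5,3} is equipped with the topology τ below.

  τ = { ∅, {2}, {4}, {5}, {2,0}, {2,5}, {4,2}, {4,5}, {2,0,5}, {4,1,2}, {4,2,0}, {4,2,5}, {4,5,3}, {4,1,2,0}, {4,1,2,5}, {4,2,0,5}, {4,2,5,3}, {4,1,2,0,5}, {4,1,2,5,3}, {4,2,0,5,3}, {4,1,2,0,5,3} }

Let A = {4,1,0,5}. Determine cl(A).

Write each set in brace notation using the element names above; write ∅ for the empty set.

{4,1,0,5,3}

closure: X∖int(X∖A) = X∖{2} = {4,1,0,5,3}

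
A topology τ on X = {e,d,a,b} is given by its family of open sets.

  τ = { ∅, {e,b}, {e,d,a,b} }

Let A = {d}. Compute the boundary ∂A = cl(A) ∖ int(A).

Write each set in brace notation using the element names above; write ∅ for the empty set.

{d,a}

U open, U⊆A: ∅. int(A) = ⋃ = ∅
X∖A={e,a,b}, int(X∖A)={e,b}, hence cl(A)={d,a}
∂A: remove int from cl → {d,a}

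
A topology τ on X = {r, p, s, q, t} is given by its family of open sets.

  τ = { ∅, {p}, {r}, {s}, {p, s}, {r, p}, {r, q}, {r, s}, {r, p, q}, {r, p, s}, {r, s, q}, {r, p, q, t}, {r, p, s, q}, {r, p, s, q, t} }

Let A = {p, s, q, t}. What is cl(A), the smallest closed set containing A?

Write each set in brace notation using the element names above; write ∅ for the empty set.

{p, s, q, t}

cl via duality: int({r}) = {r}, so X∖{r} = {p, s, q, t}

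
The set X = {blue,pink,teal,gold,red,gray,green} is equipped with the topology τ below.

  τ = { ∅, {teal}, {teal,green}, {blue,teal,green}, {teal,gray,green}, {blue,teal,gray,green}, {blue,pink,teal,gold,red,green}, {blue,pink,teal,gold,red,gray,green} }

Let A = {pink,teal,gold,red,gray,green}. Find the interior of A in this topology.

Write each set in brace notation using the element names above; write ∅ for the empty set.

open subsets of A: ∅, {teal}, {teal,green}, {teal,gray,green}; so int(A) = {teal,gray,green}

{teal,gray,green}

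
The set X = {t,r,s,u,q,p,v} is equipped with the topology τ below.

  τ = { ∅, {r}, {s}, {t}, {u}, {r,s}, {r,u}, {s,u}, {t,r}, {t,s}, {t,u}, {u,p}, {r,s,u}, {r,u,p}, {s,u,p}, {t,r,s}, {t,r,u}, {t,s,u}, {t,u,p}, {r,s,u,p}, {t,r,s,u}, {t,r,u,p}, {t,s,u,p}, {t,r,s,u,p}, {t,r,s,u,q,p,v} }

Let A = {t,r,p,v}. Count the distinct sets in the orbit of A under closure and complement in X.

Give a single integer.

closure: X∖int(X∖A) = X∖{s,u} = {t,r,q,p,v}
Let k=closure and c=complement:
  1. A     = {t,r,p,v}
  2. kA    = {t,r,q,p,v}
  3. cA    = {s,u,q}
  4. ckA   = {s,u}
  5. kcA   = {s,u,q,p,v}
  6. ckcA  = {t,r}
  7. kckcA = {t,r,q,v}
  8. ckckcA = {s,u,p}
— saturated at 8

8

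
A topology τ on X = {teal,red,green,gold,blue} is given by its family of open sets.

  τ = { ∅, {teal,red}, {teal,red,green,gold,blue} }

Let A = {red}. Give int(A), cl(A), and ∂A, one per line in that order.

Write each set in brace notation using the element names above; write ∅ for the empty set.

U open, U⊆A: ∅. int(A) = ⋃ = ∅
X∖A={teal,green,gold,blue}, int(X∖A)=∅, hence cl(A)={teal,red,green,gold,blue}
∂A: remove int from cl → {teal,red,green,gold,blue}

int(A) = ∅
cl(A)  = {teal,red,green,gold,blue}
∂A     = {teal,red,green,gold,blue}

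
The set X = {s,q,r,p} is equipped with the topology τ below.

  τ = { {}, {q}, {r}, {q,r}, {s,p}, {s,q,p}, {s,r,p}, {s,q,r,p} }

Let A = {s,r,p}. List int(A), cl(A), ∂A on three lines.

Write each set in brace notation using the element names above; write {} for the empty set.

interior: largest open inside A is {s,r,p} (from {}, {r}, {s,p}, {s,r,p})
cl via duality: int({q}) = {q}, so X∖{q} = {s,r,p}
cl∖int = {}

int(A) = {s,r,p}
cl(A)  = {s,r,p}
∂A     = {}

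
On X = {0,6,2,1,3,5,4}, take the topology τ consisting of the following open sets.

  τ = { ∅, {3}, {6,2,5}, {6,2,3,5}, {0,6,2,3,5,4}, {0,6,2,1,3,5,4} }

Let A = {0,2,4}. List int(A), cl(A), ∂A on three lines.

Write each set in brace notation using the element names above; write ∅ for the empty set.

open subsets of A: ∅; so int(A) = ∅
closure: X∖int(X∖A) = X∖{3} = {0,6,2,1,5,4}
∂A = {0,6,2,1,5,4} minus ∅ = {0,6,2,1,5,4}

int(A) = ∅
cl(A)  = {0,6,2,1,5,4}
∂A     = {0,6,2,1,5,4}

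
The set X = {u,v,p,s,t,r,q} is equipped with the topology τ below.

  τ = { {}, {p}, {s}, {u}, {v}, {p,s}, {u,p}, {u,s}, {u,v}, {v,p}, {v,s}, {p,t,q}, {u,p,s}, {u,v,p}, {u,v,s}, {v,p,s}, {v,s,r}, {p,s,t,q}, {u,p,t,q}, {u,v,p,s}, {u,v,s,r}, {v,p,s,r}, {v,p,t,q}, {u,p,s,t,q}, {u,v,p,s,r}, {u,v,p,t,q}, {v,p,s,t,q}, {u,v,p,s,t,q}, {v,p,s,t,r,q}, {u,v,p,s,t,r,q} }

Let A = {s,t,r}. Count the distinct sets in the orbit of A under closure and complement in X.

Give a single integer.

8

X∖A={u,v,p,q}, int(X∖A)={u,v,p}, hence cl(A)={s,t,r,q}
Orbit (k=closure, c=complement):
  1. A     = {s,t,r}
  2. kA    = {s,t,r,q}
  3. cA    = {u,v,p,q}
  4. ckA   = {u,v,p}
  5. kcA   = {u,v,p,t,r,q}
  6. ckcA  = {s}
  7. kckcA = {s,r}
  8. ckckcA = {u,v,p,t,q}
(closed under both — stop)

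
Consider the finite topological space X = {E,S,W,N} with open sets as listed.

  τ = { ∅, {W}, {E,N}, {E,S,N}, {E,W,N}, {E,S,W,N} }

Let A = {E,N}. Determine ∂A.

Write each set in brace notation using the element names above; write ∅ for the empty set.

U open, U⊆A: ∅, {E,N}. int(A) = ⋃ = {E,N}
X∖A={S,W}, int(X∖A)={W}, hence cl(A)={E,S,N}
∂A: remove int from cl → {S}

{S}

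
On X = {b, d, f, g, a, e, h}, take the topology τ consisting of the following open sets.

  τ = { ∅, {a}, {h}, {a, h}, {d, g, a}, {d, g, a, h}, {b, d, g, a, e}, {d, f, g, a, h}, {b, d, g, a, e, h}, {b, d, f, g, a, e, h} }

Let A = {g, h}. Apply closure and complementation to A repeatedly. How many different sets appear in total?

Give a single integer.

complement {b, d, f, a, e}; its interior {a}; cl(A) = X∖{a} = {b, d, f, g, e, h}
With k = closure, c = complement:
  1. A     = {g, h}
  2. kA    = {b, d, f, g, e, h}
  3. cA    = {b, d, f, a, e}
  4. ckA   = {a}
  5. kcA   = {b, d, f, g, a, e}
  6. ckcA  = {h}
  7. kckcA = {f, h}
  8. ckckcA = {b, d, g, a, e}
k, c of each give nothing new

8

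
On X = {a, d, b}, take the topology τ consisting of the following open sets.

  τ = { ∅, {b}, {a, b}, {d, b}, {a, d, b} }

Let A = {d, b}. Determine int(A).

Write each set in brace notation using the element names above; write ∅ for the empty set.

interior: largest open inside A is {d, b} (from ∅, {b}, {d, b})

{d, b}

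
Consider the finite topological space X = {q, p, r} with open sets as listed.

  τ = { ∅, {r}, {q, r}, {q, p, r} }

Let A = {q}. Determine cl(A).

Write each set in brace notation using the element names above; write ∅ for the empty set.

{q, p}

cl via duality: int({p, r}) = {r}, so X∖{r} = {q, p}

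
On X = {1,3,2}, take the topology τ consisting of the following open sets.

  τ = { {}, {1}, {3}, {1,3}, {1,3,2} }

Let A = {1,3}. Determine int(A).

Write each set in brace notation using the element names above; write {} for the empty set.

{1,3}

opens ⊆ A: {}, {3}, {1}, {1,3}; union → int = {1,3}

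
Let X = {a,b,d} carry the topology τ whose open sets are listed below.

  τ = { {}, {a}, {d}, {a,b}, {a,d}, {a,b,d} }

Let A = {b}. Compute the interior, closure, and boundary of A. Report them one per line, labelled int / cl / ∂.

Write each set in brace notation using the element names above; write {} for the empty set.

open subsets of A: {}; so int(A) = {}
closure: X∖int(X∖A) = X∖{a,d} = {b}
∂A = {b} minus {} = {b}

int(A) = {}
cl(A)  = {b}
∂A     = {b}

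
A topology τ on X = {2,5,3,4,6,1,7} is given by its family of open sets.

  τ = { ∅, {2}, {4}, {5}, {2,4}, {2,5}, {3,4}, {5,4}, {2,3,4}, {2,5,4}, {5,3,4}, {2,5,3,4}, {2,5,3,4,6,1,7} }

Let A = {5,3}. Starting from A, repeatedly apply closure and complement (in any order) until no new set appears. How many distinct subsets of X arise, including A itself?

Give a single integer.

X∖A={2,4,6,1,7}, int(X∖A)={2,4}, hence cl(A)={5,3,6,1,7}
Orbit (k=closure, c=complement):
  1. A     = {5,3}
  2. kA    = {5,3,6,1,7}
  3. cA    = {2,4,6,1,7}
  4. ckA   = {2,4}
  5. kcA   = {2,3,4,6,1,7}
  6. ckcA  = {5}
  7. kckcA = {5,6,1,7}
  8. ckckcA = {2,3,4}
(closed under both — stop)

8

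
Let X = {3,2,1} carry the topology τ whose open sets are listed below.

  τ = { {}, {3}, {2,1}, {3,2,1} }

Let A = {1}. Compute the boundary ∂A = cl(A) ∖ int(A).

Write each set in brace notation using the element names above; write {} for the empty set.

U open, U⊆A: {}. int(A) = ⋃ = {}
X∖A={3,2}, int(X∖A)={3}, hence cl(A)={2,1}
∂A: remove int from cl → {2,1}

{2,1}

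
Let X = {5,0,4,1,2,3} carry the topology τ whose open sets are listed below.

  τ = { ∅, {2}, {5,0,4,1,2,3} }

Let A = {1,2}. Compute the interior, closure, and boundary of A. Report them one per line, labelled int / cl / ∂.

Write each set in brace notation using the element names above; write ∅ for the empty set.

opens ⊆ A: ∅, {2}; union → int = {2}
complement {5,0,4,3}; its interior ∅; cl(A) = X∖∅ = {5,0,4,1,2,3}
boundary = {5,0,4,1,2,3} ∖ {2} = {5,0,4,1,3}

int(A) = {2}
cl(A)  = {5,0,4,1,2,3}
∂A     = {5,0,4,1,3}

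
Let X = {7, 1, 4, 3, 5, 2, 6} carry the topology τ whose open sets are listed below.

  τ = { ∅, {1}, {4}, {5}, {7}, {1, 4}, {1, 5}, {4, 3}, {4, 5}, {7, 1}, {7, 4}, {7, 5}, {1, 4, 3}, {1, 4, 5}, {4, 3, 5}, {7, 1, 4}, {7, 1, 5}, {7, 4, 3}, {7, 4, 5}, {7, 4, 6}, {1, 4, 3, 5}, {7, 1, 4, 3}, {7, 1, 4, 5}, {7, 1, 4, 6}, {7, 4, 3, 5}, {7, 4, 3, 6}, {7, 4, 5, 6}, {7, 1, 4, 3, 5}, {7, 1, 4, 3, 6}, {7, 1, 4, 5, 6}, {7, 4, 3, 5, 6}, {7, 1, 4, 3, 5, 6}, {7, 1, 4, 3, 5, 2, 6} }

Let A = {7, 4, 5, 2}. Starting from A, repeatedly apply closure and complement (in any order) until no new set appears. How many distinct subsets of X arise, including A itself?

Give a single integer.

8

cl via duality: int({1, 3, 6}) = {1}, so X∖{1} = {7, 4, 3, 5, 2, 6}
Write k for closure, c for complement:
  1. A     = {7, 4, 5, 2}
  2. kA    = {7, 4, 3, 5, 2, 6}
  3. cA    = {1, 3, 6}
  4. ckA   = {1}
  5. kcA   = {1, 3, 2, 6}
  6. kckA  = {1, 2}
  7. ckcA  = {7, 4, 5}
  8. ckckA = {7, 4, 3, 5, 6}
applying k or c yields no new set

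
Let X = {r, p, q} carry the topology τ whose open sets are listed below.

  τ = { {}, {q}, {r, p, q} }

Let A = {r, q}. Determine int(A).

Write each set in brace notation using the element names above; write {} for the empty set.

{q}

open subsets of A: {}, {q}; so int(A) = {q}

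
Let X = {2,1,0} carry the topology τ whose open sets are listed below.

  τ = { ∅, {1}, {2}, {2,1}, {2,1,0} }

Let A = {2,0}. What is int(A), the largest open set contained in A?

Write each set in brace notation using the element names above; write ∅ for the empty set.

{2}

opens ⊆ A: ∅, {2}; union → int = {2}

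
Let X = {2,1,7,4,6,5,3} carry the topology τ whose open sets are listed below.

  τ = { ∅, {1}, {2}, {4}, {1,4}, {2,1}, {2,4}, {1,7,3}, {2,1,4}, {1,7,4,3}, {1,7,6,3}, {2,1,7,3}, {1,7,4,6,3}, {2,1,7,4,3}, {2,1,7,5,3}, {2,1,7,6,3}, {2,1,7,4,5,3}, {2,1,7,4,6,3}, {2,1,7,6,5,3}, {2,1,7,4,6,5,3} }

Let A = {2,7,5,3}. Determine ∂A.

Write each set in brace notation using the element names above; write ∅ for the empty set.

{7,6,5,3}

opens ⊆ A: ∅, {2}; union → int = {2}
complement {1,4,6}; its interior {1,4}; cl(A) = X∖{1,4} = {2,7,6,5,3}
boundary = {2,7,6,5,3} ∖ {2} = {7,6,5,3}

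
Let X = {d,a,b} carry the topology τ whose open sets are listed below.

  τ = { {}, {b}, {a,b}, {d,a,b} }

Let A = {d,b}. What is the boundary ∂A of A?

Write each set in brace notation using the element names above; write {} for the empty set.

open subsets of A: {}, {b}; so int(A) = {b}
closure: X∖int(X∖A) = X∖{} = {d,a,b}
∂A = {d,a,b} minus {b} = {d,a}

{d,a}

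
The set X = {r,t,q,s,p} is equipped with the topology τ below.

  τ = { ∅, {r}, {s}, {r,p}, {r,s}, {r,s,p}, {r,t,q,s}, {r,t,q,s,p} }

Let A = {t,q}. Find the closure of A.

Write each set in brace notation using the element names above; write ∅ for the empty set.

X∖A={r,s,p}, int(X∖A)={r,s,p}, hence cl(A)={t,q}

{t,q}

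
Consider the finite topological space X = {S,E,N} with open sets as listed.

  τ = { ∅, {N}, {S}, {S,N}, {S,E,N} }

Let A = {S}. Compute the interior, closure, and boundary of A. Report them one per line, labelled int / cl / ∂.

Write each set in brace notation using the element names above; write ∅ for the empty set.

U open, U⊆A: ∅, {S}. int(A) = ⋃ = {S}
X∖A={E,N}, int(X∖A)={N}, hence cl(A)={S,E}
∂A: remove int from cl → {E}

int(A) = {S}
cl(A)  = {S,E}
∂A     = {E}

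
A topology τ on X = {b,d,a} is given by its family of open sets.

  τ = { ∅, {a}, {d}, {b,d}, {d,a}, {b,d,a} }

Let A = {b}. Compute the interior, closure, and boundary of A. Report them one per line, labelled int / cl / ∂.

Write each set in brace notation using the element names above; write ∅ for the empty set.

interior: largest open inside A is ∅ (from ∅)
cl via duality: int({d,a}) = {d,a}, so X∖{d,a} = {b}
cl∖int = {b}

int(A) = ∅
cl(A)  = {b}
∂A     = {b}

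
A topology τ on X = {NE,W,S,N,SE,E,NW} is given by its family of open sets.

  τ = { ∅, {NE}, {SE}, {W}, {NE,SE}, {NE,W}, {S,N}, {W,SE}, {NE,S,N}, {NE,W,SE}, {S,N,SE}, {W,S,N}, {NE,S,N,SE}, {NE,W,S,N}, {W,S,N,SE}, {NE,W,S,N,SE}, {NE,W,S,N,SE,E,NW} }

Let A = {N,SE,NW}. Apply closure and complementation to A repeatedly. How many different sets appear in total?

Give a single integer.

complement {NE,W,S,E}; its interior {NE,W}; cl(A) = X∖{NE,W} = {S,N,SE,E,NW}
With k = closure, c = complement:
  1. A     = {N,SE,NW}
  2. kA    = {S,N,SE,E,NW}
  3. cA    = {NE,W,S,E}
  4. ckA   = {NE,W}
  5. kcA   = {NE,W,S,N,E,NW}
  6. kckA  = {NE,W,E,NW}
  7. ckcA  = {SE}
  8. ckckA = {S,N,SE}
  9. kckcA = {SE,E,NW}
  10. ckckcA = {NE,W,S,N}
k, c of each give nothing new

10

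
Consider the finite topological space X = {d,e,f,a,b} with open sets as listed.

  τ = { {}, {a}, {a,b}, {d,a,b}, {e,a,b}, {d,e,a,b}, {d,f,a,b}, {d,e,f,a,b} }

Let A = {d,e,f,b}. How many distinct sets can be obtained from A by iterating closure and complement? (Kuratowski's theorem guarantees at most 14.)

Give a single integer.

4

cl via duality: int({a}) = {a}, so X∖{a} = {d,e,f,b}
Write k for closure, c for complement:
  1. A     = {d,e,f,b}
  2. cA    = {a}
  3. kcA   = {d,e,f,a,b}
  4. ckcA  = {}
applying k or c yields no new set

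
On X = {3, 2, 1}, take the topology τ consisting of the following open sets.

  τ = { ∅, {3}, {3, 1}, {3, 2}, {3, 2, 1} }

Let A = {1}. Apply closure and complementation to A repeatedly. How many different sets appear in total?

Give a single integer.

X∖A={3, 2}, int(X∖A)={3, 2}, hence cl(A)={1}
Orbit (k=closure, c=complement):
  1. A     = {1}
  2. cA    = {3, 2}
  3. kcA   = {3, 2, 1}
  4. ckcA  = ∅
(closed under both — stop)

4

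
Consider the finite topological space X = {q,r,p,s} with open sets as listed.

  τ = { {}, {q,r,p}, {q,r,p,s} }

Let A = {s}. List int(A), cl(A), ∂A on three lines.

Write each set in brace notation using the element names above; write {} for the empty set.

int(A) = {}
cl(A)  = {s}
∂A     = {s}

U open, U⊆A: {}. int(A) = ⋃ = {}
X∖A={q,r,p}, int(X∖A)={q,r,p}, hence cl(A)={s}
∂A: remove int from cl → {s}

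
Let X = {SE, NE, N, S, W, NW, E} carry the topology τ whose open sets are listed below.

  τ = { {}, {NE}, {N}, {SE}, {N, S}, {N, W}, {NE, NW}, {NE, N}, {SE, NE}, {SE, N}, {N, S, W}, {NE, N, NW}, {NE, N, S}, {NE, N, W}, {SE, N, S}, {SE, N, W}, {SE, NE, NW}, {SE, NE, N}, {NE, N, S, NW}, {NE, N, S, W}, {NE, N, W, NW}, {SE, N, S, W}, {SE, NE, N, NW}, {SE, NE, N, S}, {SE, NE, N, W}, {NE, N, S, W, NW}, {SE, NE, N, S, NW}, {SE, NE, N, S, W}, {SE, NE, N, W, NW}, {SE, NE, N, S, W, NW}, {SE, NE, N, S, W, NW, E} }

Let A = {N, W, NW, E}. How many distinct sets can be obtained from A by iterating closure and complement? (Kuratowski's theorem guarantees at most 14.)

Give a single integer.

closure: X∖int(X∖A) = X∖{SE, NE} = {N, S, W, NW, E}
Let k=closure and c=complement:
  1. A     = {N, W, NW, E}
  2. kA    = {N, S, W, NW, E}
  3. cA    = {SE, NE, S}
  4. ckA   = {SE, NE}
  5. kcA   = {SE, NE, S, NW, E}
  6. kckA  = {SE, NE, NW, E}
  7. ckcA  = {N, W}
  8. ckckA = {N, S, W}
  9. kckcA = {N, S, W, E}
  10. ckckcA = {SE, NE, NW}
— saturated at 10

10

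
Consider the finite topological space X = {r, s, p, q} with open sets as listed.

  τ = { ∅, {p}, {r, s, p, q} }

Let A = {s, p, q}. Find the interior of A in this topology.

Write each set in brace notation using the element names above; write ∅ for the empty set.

{p}

open subsets of A: ∅, {p}; so int(A) = {p}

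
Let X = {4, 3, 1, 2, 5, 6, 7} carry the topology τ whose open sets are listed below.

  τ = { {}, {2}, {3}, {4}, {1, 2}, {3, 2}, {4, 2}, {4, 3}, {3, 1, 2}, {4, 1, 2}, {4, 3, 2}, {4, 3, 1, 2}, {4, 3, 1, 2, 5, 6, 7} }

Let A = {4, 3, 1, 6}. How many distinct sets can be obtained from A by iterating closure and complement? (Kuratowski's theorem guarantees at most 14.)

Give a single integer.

complement {2, 5, 7}; its interior {2}; cl(A) = X∖{2} = {4, 3, 1, 5, 6, 7}
With k = closure, c = complement:
  1. A     = {4, 3, 1, 6}
  2. kA    = {4, 3, 1, 5, 6, 7}
  3. cA    = {2, 5, 7}
  4. ckA   = {2}
  5. kcA   = {1, 2, 5, 6, 7}
  6. ckcA  = {4, 3}
  7. kckcA = {4, 3, 5, 6, 7}
  8. ckckcA = {1, 2}
k, c of each give nothing new

8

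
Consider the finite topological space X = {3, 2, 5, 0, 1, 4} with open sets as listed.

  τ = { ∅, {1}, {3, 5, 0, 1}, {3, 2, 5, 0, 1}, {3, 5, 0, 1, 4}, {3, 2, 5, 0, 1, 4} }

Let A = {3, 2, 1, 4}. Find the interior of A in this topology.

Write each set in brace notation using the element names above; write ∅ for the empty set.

{1}

opens ⊆ A: ∅, {1}; union → int = {1}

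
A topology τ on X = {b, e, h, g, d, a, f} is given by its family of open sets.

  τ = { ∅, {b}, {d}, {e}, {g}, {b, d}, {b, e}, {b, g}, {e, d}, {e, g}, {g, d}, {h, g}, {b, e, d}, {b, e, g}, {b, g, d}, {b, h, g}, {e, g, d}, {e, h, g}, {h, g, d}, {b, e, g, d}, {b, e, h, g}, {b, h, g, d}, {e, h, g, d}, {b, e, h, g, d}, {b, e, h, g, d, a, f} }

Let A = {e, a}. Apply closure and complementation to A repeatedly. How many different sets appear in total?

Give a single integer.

X∖A={b, h, g, d, f}, int(X∖A)={b, h, g, d}, hence cl(A)={e, a, f}
Orbit (k=closure, c=complement):
  1. A     = {e, a}
  2. kA    = {e, a, f}
  3. cA    = {b, h, g, d, f}
  4. ckA   = {b, h, g, d}
  5. kcA   = {b, h, g, d, a, f}
  6. ckcA  = {e}
(closed under both — stop)

6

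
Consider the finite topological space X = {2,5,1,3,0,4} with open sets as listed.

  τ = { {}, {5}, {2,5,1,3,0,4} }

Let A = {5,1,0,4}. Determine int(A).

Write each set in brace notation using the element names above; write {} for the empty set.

{5}

open subsets of A: {}, {5}; so int(A) = {5}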